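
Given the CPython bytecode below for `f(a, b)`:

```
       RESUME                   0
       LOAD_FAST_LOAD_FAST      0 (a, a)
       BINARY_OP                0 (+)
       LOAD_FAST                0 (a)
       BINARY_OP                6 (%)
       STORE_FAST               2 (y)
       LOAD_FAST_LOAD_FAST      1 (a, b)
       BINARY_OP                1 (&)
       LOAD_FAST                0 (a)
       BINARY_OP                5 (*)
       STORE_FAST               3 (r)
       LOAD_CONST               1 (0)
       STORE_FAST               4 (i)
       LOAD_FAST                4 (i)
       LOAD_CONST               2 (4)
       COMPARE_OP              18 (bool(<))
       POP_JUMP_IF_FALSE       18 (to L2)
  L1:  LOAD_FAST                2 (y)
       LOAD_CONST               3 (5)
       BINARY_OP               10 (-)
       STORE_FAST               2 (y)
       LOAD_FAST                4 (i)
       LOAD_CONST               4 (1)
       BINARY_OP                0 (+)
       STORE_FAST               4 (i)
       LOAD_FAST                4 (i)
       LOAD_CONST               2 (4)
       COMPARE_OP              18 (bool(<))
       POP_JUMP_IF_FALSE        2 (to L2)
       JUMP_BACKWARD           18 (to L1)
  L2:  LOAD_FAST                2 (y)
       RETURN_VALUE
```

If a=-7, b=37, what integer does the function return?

-20

LOAD_FAST_LOAD_FAST a,a → push -7,-7. Stack: [-7, -7]
BINARY_OP + → -7 + -7 = -14. Stack: [-14]
LOAD_FAST a → push -7. Stack: [-14, -7]
BINARY_OP % → -14 % -7 = 0. Stack: [0]
STORE_FAST y → y=0. Stack: []
LOAD_FAST_LOAD_FAST a,b → push -7,37. Stack: [-7, 37]
BINARY_OP & → -7 & 37 = 33. Stack: [33]
LOAD_FAST a → push -7. Stack: [33, -7]
BINARY_OP * → 33 * -7 = -231. Stack: [-231]
STORE_FAST r → r=-231. Stack: []
LOAD_CONST → push 0. Stack: [0]
STORE_FAST i → i=0. Stack: []
LOAD_FAST i → push 0. Stack: [0]
LOAD_CONST → push 4. Stack: [0, 4]
COMPARE_OP bool(<) → 0 vs 4 = True. Stack: [True]
POP_JUMP_IF_FALSE → pop True; no jump. Stack: []
LOAD_FAST y → push 0. Stack: [0]
LOAD_CONST → push 5. Stack: [0, 5]
BINARY_OP - → 0 - 5 = -5. Stack: [-5]
STORE_FAST y → y=-5. Stack: []
LOAD_FAST i → push 0. Stack: [0]
LOAD_CONST → push 1. Stack: [0, 1]
BINARY_OP + → 0 + 1 = 1. Stack: [1]
STORE_FAST i → i=1. Stack: []
LOAD_FAST i → push 1. Stack: [1]
LOAD_CONST → push 4. Stack: [1, 4]
COMPARE_OP bool(<) → 1 vs 4 = True. Stack: [True]
POP_JUMP_IF_FALSE → pop True; no jump. Stack: []
LOAD_FAST y → push -5. Stack: [-5]
LOAD_CONST → push 5. Stack: [-5, 5]
BINARY_OP - → -5 - 5 = -10. Stack: [-10]
STORE_FAST y → y=-10. Stack: []
LOAD_FAST i → push 1. Stack: [1]
LOAD_CONST → push 1. Stack: [1, 1]
BINARY_OP + → 1 + 1 = 2. Stack: [2]
STORE_FAST i → i=2. Stack: []
LOAD_FAST i → push 2. Stack: [2]
LOAD_CONST → push 4. Stack: [2, 4]
COMPARE_OP bool(<) → 2 vs 4 = True. Stack: [True]
POP_JUMP_IF_FALSE → pop True; no jump. Stack: []
LOAD_FAST y → push -10. Stack: [-10]
LOAD_CONST → push 5. Stack: [-10, 5]
BINARY_OP - → -10 - 5 = -15. Stack: [-15]
STORE_FAST y → y=-15. Stack: []
LOAD_FAST i → push 2. Stack: [2]
LOAD_CONST → push 1. Stack: [2, 1]
BINARY_OP + → 2 + 1 = 3. Stack: [3]
STORE_FAST i → i=3. Stack: []
LOAD_FAST i → push 3. Stack: [3]
LOAD_CONST → push 4. Stack: [3, 4]
COMPARE_OP bool(<) → 3 vs 4 = True. Stack: [True]
POP_JUMP_IF_FALSE → pop True; no jump. Stack: []
LOAD_FAST y → push -15. Stack: [-15]
LOAD_CONST → push 5. Stack: [-15, 5]
BINARY_OP - → -15 - 5 = -20. Stack: [-20]
STORE_FAST y → y=-20. Stack: []
LOAD_FAST i → push 3. Stack: [3]
LOAD_CONST → push 1. Stack: [3, 1]
BINARY_OP + → 3 + 1 = 4. Stack: [4]
STORE_FAST i → i=4. Stack: []
LOAD_FAST i → push 4. Stack: [4]
LOAD_CONST → push 4. Stack: [4, 4]
COMPARE_OP bool(<) → 4 vs 4 = False. Stack: [False]
POP_JUMP_IF_FALSE → pop False; jump. Stack: []
LOAD_FAST y → push -20. Stack: [-20]
RETURN_VALUE → return -20.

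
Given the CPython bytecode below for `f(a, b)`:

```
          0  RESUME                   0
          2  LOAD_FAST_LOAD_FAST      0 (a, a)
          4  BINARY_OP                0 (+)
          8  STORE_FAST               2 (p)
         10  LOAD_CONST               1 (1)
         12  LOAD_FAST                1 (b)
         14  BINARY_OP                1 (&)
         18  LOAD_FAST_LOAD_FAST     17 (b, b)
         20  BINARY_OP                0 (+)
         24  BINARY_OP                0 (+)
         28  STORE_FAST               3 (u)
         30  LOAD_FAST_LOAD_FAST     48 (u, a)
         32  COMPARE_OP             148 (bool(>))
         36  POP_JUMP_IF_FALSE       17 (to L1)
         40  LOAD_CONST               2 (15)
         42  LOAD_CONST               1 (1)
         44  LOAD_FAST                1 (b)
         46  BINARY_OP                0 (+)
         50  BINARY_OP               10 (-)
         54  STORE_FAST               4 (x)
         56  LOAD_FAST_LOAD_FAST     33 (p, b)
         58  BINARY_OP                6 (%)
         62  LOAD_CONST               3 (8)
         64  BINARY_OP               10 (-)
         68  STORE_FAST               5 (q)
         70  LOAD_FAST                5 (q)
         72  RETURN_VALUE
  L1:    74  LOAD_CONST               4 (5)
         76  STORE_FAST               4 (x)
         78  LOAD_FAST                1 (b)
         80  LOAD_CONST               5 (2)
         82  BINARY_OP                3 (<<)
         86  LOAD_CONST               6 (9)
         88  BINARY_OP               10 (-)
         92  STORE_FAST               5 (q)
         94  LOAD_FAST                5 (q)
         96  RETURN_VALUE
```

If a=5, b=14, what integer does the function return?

2

LOAD_FAST_LOAD_FAST a,a → push 5,5. Stack: [5, 5]
BINARY_OP + → 5 + 5 = 10. Stack: [10]
STORE_FAST p → p=10. Stack: []
LOAD_CONST → push 1. Stack: [1]
LOAD_FAST b → push 14. Stack: [1, 14]
BINARY_OP & → 1 & 14 = 0. Stack: [0]
LOAD_FAST_LOAD_FAST b,b → push 14,14. Stack: [0, 14, 14]
BINARY_OP + → 14 + 14 = 28. Stack: [0, 28]
BINARY_OP + → 0 + 28 = 28. Stack: [28]
STORE_FAST u → u=28. Stack: []
LOAD_FAST_LOAD_FAST u,a → push 28,5. Stack: [28, 5]
COMPARE_OP bool(>) → 28 vs 5 = True. Stack: [True]
POP_JUMP_IF_FALSE → pop True; no jump. Stack: []
LOAD_CONST → push 15. Stack: [15]
LOAD_CONST → push 1. Stack: [15, 1]
LOAD_FAST b → push 14. Stack: [15, 1, 14]
BINARY_OP + → 1 + 14 = 15. Stack: [15, 15]
BINARY_OP - → 15 - 15 = 0. Stack: [0]
STORE_FAST x → x=0. Stack: []
LOAD_FAST_LOAD_FAST p,b → push 10,14. Stack: [10, 14]
BINARY_OP % → 10 % 14 = 10. Stack: [10]
LOAD_CONST → push 8. Stack: [10, 8]
BINARY_OP - → 10 - 8 = 2. Stack: [2]
STORE_FAST q → q=2. Stack: []
LOAD_FAST q → push 2. Stack: [2]
RETURN_VALUE → return 2.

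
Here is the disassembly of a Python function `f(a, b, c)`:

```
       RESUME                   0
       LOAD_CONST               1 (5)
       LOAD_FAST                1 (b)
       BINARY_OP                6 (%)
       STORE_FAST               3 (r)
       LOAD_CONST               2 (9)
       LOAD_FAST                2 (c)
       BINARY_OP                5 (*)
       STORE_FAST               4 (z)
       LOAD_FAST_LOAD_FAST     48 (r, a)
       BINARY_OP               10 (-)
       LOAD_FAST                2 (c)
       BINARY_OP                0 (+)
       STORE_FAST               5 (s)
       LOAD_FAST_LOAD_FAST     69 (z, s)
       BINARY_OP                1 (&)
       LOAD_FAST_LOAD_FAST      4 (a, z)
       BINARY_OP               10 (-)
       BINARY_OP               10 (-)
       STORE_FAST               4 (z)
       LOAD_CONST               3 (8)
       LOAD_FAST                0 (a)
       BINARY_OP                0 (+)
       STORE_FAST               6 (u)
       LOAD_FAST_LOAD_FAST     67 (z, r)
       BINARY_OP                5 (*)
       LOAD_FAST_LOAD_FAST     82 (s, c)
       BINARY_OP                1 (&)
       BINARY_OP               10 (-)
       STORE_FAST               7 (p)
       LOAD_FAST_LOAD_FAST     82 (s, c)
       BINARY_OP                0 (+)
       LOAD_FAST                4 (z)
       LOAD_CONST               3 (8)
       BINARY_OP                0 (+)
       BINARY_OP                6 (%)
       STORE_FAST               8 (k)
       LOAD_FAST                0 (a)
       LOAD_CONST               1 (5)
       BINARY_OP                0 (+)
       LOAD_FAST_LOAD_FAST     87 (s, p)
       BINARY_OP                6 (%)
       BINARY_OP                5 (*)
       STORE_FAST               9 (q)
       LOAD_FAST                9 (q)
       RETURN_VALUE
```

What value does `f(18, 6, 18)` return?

115

LOAD_CONST → push 5. Stack: [5]
LOAD_FAST b → push 6. Stack: [5, 6]
BINARY_OP % → 5 % 6 = 5. Stack: [5]
STORE_FAST r → r=5. Stack: []
LOAD_CONST → push 9. Stack: [9]
LOAD_FAST c → push 18. Stack: [9, 18]
BINARY_OP * → 9 * 18 = 162. Stack: [162]
STORE_FAST z → z=162. Stack: []
LOAD_FAST_LOAD_FAST r,a → push 5,18. Stack: [5, 18]
BINARY_OP - → 5 - 18 = -13. Stack: [-13]
LOAD_FAST c → push 18. Stack: [-13, 18]
BINARY_OP + → -13 + 18 = 5. Stack: [5]
STORE_FAST s → s=5. Stack: []
LOAD_FAST_LOAD_FAST z,s → push 162,5. Stack: [162, 5]
BINARY_OP & → 162 & 5 = 0. Stack: [0]
LOAD_FAST_LOAD_FAST a,z → push 18,162. Stack: [0, 18, 162]
BINARY_OP - → 18 - 162 = -144. Stack: [0, -144]
BINARY_OP - → 0 - -144 = 144. Stack: [144]
STORE_FAST z → z=144. Stack: []
LOAD_CONST → push 8. Stack: [8]
LOAD_FAST a → push 18. Stack: [8, 18]
BINARY_OP + → 8 + 18 = 26. Stack: [26]
STORE_FAST u → u=26. Stack: []
LOAD_FAST_LOAD_FAST z,r → push 144,5. Stack: [144, 5]
BINARY_OP * → 144 * 5 = 720. Stack: [720]
LOAD_FAST_LOAD_FAST s,c → push 5,18. Stack: [720, 5, 18]
BINARY_OP & → 5 & 18 = 0. Stack: [720, 0]
BINARY_OP - → 720 - 0 = 720. Stack: [720]
STORE_FAST p → p=720. Stack: []
LOAD_FAST_LOAD_FAST s,c → push 5,18. Stack: [5, 18]
BINARY_OP + → 5 + 18 = 23. Stack: [23]
LOAD_FAST z → push 144. Stack: [23, 144]
LOAD_CONST → push 8. Stack: [23, 144, 8]
BINARY_OP + → 144 + 8 = 152. Stack: [23, 152]
BINARY_OP % → 23 % 152 = 23. Stack: [23]
STORE_FAST k → k=23. Stack: []
LOAD_FAST a → push 18. Stack: [18]
LOAD_CONST → push 5. Stack: [18, 5]
BINARY_OP + → 18 + 5 = 23. Stack: [23]
LOAD_FAST_LOAD_FAST s,p → push 5,720. Stack: [23, 5, 720]
BINARY_OP % → 5 % 720 = 5. Stack: [23, 5]
BINARY_OP * → 23 * 5 = 115. Stack: [115]
STORE_FAST q → q=115. Stack: []
LOAD_FAST q → push 115. Stack: [115]
RETURN_VALUE → return 115.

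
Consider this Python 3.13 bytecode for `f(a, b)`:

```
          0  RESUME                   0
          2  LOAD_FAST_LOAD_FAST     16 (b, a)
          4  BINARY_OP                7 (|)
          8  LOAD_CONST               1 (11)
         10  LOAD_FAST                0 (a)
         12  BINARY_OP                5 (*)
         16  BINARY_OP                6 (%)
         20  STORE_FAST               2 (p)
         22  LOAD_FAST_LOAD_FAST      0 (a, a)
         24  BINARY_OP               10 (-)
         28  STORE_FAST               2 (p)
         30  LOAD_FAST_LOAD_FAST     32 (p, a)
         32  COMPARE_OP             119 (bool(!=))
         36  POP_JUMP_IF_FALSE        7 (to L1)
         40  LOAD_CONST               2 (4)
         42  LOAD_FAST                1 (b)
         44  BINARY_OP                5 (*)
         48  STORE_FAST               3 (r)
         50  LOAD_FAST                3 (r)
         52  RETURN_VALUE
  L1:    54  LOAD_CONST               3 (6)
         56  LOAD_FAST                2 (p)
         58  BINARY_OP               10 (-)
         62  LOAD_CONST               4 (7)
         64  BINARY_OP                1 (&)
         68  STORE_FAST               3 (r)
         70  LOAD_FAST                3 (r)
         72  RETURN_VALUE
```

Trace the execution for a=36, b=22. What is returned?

LOAD_FAST_LOAD_FAST b,a → push 22,36. Stack: [22, 36]
BINARY_OP | → 22 | 36 = 54. Stack: [54]
LOAD_CONST → push 11. Stack: [54, 11]
LOAD_FAST a → push 36. Stack: [54, 11, 36]
BINARY_OP * → 11 * 36 = 396. Stack: [54, 396]
BINARY_OP % → 54 % 396 = 54. Stack: [54]
STORE_FAST p → p=54. Stack: []
LOAD_FAST_LOAD_FAST a,a → push 36,36. Stack: [36, 36]
BINARY_OP - → 36 - 36 = 0. Stack: [0]
STORE_FAST p → p=0. Stack: []
LOAD_FAST_LOAD_FAST p,a → push 0,36. Stack: [0, 36]
COMPARE_OP bool(!=) → 0 vs 36 = True. Stack: [True]
POP_JUMP_IF_FALSE → pop True; no jump. Stack: []
LOAD_CONST → push 4. Stack: [4]
LOAD_FAST b → push 22. Stack: [4, 22]
BINARY_OP * → 4 * 22 = 88. Stack: [88]
STORE_FAST r → r=88. Stack: []
LOAD_FAST r → push 88. Stack: [88]
RETURN_VALUE → return 88.

88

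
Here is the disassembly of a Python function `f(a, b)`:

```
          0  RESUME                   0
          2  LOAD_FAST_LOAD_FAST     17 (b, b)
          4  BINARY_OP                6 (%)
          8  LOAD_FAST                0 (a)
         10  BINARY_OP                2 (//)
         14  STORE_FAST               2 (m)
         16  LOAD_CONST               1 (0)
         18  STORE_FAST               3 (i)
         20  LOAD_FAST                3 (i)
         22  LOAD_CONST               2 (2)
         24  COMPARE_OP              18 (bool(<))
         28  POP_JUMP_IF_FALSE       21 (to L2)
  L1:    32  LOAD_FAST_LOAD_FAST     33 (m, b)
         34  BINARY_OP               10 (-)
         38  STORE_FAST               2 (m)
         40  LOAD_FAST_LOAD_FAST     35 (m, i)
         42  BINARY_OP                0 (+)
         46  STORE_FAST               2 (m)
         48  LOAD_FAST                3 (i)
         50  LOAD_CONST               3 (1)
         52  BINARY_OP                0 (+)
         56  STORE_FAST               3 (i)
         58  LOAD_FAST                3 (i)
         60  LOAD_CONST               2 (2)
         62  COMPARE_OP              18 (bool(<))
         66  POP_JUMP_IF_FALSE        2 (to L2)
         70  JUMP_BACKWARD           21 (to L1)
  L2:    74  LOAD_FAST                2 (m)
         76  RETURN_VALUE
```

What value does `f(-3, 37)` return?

-73

LOAD_FAST_LOAD_FAST b,b → push 37,37. Stack: [37, 37]
BINARY_OP % → 37 % 37 = 0. Stack: [0]
LOAD_FAST a → push -3. Stack: [0, -3]
BINARY_OP // → 0 // -3 = 0. Stack: [0]
STORE_FAST m → m=0. Stack: []
LOAD_CONST → push 0. Stack: [0]
STORE_FAST i → i=0. Stack: []
LOAD_FAST i → push 0. Stack: [0]
LOAD_CONST → push 2. Stack: [0, 2]
COMPARE_OP bool(<) → 0 vs 2 = True. Stack: [True]
POP_JUMP_IF_FALSE → pop True; no jump. Stack: []
LOAD_FAST_LOAD_FAST m,b → push 0,37. Stack: [0, 37]
BINARY_OP - → 0 - 37 = -37. Stack: [-37]
STORE_FAST m → m=-37. Stack: []
LOAD_FAST_LOAD_FAST m,i → push -37,0. Stack: [-37, 0]
BINARY_OP + → -37 + 0 = -37. Stack: [-37]
STORE_FAST m → m=-37. Stack: []
LOAD_FAST i → push 0. Stack: [0]
LOAD_CONST → push 1. Stack: [0, 1]
BINARY_OP + → 0 + 1 = 1. Stack: [1]
STORE_FAST i → i=1. Stack: []
LOAD_FAST i → push 1. Stack: [1]
LOAD_CONST → push 2. Stack: [1, 2]
COMPARE_OP bool(<) → 1 vs 2 = True. Stack: [True]
POP_JUMP_IF_FALSE → pop True; no jump. Stack: []
LOAD_FAST_LOAD_FAST m,b → push -37,37. Stack: [-37, 37]
BINARY_OP - → -37 - 37 = -74. Stack: [-74]
STORE_FAST m → m=-74. Stack: []
LOAD_FAST_LOAD_FAST m,i → push -74,1. Stack: [-74, 1]
BINARY_OP + → -74 + 1 = -73. Stack: [-73]
STORE_FAST m → m=-73. Stack: []
LOAD_FAST i → push 1. Stack: [1]
LOAD_CONST → push 1. Stack: [1, 1]
BINARY_OP + → 1 + 1 = 2. Stack: [2]
STORE_FAST i → i=2. Stack: []
LOAD_FAST i → push 2. Stack: [2]
LOAD_CONST → push 2. Stack: [2, 2]
COMPARE_OP bool(<) → 2 vs 2 = False. Stack: [False]
POP_JUMP_IF_FALSE → pop False; jump. Stack: []
LOAD_FAST m → push -73. Stack: [-73]
RETURN_VALUE → return -73.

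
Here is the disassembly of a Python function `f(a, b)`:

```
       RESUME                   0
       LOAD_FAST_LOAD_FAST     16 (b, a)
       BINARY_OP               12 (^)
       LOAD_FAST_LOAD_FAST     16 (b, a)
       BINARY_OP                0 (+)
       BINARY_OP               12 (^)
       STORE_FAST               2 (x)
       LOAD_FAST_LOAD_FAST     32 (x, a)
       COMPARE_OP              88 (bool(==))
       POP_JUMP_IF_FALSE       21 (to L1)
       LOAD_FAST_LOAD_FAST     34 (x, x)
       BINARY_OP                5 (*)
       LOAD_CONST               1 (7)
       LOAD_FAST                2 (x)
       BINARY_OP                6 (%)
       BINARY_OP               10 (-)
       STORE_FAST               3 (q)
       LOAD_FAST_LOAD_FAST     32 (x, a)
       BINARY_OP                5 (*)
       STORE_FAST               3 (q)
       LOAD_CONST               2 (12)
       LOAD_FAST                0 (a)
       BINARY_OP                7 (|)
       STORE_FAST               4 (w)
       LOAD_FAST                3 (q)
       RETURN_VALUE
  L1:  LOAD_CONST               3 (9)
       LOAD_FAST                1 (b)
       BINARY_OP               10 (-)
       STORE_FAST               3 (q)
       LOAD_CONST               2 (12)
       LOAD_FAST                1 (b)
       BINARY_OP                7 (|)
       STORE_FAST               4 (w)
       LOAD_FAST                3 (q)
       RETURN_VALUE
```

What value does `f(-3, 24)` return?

LOAD_FAST_LOAD_FAST b,a → push 24,-3. Stack: [24, -3]
BINARY_OP ^ → 24 ^ -3 = -27. Stack: [-27]
LOAD_FAST_LOAD_FAST b,a → push 24,-3. Stack: [-27, 24, -3]
BINARY_OP + → 24 + -3 = 21. Stack: [-27, 21]
BINARY_OP ^ → -27 ^ 21 = -16. Stack: [-16]
STORE_FAST x → x=-16. Stack: []
LOAD_FAST_LOAD_FAST x,a → push -16,-3. Stack: [-16, -3]
COMPARE_OP bool(==) → -16 vs -3 = False. Stack: [False]
POP_JUMP_IF_FALSE → pop False; jump. Stack: []
LOAD_CONST → push 9. Stack: [9]
LOAD_FAST b → push 24. Stack: [9, 24]
BINARY_OP - → 9 - 24 = -15. Stack: [-15]
STORE_FAST q → q=-15. Stack: []
LOAD_CONST → push 12. Stack: [12]
LOAD_FAST b → push 24. Stack: [12, 24]
BINARY_OP | → 12 | 24 = 28. Stack: [28]
STORE_FAST w → w=28. Stack: []
LOAD_FAST q → push -15. Stack: [-15]
RETURN_VALUE → return -15.

-15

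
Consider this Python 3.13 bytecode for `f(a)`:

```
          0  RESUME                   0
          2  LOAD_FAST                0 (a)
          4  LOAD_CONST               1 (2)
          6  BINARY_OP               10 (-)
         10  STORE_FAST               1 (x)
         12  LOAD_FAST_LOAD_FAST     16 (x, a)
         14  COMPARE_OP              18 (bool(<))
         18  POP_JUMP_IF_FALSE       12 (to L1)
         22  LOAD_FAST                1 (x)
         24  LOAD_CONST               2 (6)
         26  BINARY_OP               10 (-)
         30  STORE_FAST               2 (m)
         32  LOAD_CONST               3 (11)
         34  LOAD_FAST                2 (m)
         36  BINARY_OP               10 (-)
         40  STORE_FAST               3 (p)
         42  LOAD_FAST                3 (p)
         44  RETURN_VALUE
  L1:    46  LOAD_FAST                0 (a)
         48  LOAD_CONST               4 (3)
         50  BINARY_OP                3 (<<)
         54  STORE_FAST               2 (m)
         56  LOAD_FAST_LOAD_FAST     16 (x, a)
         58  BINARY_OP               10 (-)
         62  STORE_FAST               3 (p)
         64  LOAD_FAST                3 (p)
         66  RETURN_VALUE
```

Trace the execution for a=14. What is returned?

LOAD_FAST a → push 14. Stack: [14]
LOAD_CONST → push 2. Stack: [14, 2]
BINARY_OP - → 14 - 2 = 12. Stack: [12]
STORE_FAST x → x=12. Stack: []
LOAD_FAST_LOAD_FAST x,a → push 12,14. Stack: [12, 14]
COMPARE_OP bool(<) → 12 vs 14 = True. Stack: [True]
POP_JUMP_IF_FALSE → pop True; no jump. Stack: []
LOAD_FAST x → push 12. Stack: [12]
LOAD_CONST → push 6. Stack: [12, 6]
BINARY_OP - → 12 - 6 = 6. Stack: [6]
STORE_FAST m → m=6. Stack: []
LOAD_CONST → push 11. Stack: [11]
LOAD_FAST m → push 6. Stack: [11, 6]
BINARY_OP - → 11 - 6 = 5. Stack: [5]
STORE_FAST p → p=5. Stack: []
LOAD_FAST p → push 5. Stack: [5]
RETURN_VALUE → return 5.

5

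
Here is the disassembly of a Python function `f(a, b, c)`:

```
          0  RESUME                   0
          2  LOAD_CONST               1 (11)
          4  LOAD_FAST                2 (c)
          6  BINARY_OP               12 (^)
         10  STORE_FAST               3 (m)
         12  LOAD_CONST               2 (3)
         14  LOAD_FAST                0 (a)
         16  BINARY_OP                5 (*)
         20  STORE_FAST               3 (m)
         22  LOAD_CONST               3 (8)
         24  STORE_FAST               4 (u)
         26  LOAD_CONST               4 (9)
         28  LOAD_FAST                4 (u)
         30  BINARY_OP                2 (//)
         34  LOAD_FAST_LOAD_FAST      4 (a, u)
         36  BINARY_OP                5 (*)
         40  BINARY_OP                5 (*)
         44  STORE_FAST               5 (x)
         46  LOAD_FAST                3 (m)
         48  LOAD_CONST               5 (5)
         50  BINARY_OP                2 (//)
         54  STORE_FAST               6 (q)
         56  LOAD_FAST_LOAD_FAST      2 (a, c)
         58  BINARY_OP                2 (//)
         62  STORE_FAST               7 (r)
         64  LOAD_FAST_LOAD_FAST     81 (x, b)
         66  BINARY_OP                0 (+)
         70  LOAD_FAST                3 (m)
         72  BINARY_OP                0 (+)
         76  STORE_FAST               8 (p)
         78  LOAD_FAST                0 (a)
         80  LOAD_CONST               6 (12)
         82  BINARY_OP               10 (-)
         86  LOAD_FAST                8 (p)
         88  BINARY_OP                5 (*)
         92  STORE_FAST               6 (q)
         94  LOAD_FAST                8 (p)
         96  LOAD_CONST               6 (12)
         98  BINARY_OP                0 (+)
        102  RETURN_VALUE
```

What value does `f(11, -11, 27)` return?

LOAD_CONST → push 11. Stack: [11]
LOAD_FAST c → push 27. Stack: [11, 27]
BINARY_OP ^ → 11 ^ 27 = 16. Stack: [16]
STORE_FAST m → m=16. Stack: []
LOAD_CONST → push 3. Stack: [3]
LOAD_FAST a → push 11. Stack: [3, 11]
BINARY_OP * → 3 * 11 = 33. Stack: [33]
STORE_FAST m → m=33. Stack: []
LOAD_CONST → push 8. Stack: [8]
STORE_FAST u → u=8. Stack: []
LOAD_CONST → push 9. Stack: [9]
LOAD_FAST u → push 8. Stack: [9, 8]
BINARY_OP // → 9 // 8 = 1. Stack: [1]
LOAD_FAST_LOAD_FAST a,u → push 11,8. Stack: [1, 11, 8]
BINARY_OP * → 11 * 8 = 88. Stack: [1, 88]
BINARY_OP * → 1 * 88 = 88. Stack: [88]
STORE_FAST x → x=88. Stack: []
LOAD_FAST m → push 33. Stack: [33]
LOAD_CONST → push 5. Stack: [33, 5]
BINARY_OP // → 33 // 5 = 6. Stack: [6]
STORE_FAST q → q=6. Stack: []
LOAD_FAST_LOAD_FAST a,c → push 11,27. Stack: [11, 27]
BINARY_OP // → 11 // 27 = 0. Stack: [0]
STORE_FAST r → r=0. Stack: []
LOAD_FAST_LOAD_FAST x,b → push 88,-11. Stack: [88, -11]
BINARY_OP + → 88 + -11 = 77. Stack: [77]
LOAD_FAST m → push 33. Stack: [77, 33]
BINARY_OP + → 77 + 33 = 110. Stack: [110]
STORE_FAST p → p=110. Stack: []
LOAD_FAST a → push 11. Stack: [11]
LOAD_CONST → push 12. Stack: [11, 12]
BINARY_OP - → 11 - 12 = -1. Stack: [-1]
LOAD_FAST p → push 110. Stack: [-1, 110]
BINARY_OP * → -1 * 110 = -110. Stack: [-110]
STORE_FAST q → q=-110. Stack: []
LOAD_FAST p → push 110. Stack: [110]
LOAD_CONST → push 12. Stack: [110, 12]
BINARY_OP + → 110 + 12 = 122. Stack: [122]
RETURN_VALUE → return 122.

122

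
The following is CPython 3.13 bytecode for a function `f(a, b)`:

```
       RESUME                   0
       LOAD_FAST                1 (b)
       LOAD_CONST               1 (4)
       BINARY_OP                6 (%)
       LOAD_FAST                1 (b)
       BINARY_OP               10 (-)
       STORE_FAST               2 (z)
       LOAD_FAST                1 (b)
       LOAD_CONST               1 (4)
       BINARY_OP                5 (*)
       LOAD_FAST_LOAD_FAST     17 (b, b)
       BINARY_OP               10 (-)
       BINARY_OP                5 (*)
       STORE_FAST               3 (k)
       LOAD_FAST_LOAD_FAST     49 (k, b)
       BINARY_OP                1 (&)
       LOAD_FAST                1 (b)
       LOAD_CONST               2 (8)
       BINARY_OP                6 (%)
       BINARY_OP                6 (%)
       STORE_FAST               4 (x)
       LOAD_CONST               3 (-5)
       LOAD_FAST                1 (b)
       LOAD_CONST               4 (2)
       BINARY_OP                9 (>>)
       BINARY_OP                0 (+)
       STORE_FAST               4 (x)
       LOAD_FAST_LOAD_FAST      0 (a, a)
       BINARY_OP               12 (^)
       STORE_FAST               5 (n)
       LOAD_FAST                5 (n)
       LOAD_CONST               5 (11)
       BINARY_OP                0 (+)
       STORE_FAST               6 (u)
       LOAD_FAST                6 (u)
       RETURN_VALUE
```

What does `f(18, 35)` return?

11

LOAD_FAST b → push 35. Stack: [35]
LOAD_CONST → push 4. Stack: [35, 4]
BINARY_OP % → 35 % 4 = 3. Stack: [3]
LOAD_FAST b → push 35. Stack: [3, 35]
BINARY_OP - → 3 - 35 = -32. Stack: [-32]
STORE_FAST z → z=-32. Stack: []
LOAD_FAST b → push 35. Stack: [35]
LOAD_CONST → push 4. Stack: [35, 4]
BINARY_OP * → 35 * 4 = 140. Stack: [140]
LOAD_FAST_LOAD_FAST b,b → push 35,35. Stack: [140, 35, 35]
BINARY_OP - → 35 - 35 = 0. Stack: [140, 0]
BINARY_OP * → 140 * 0 = 0. Stack: [0]
STORE_FAST k → k=0. Stack: []
LOAD_FAST_LOAD_FAST k,b → push 0,35. Stack: [0, 35]
BINARY_OP & → 0 & 35 = 0. Stack: [0]
LOAD_FAST b → push 35. Stack: [0, 35]
LOAD_CONST → push 8. Stack: [0, 35, 8]
BINARY_OP % → 35 % 8 = 3. Stack: [0, 3]
BINARY_OP % → 0 % 3 = 0. Stack: [0]
STORE_FAST x → x=0. Stack: []
LOAD_CONST → push -5. Stack: [-5]
LOAD_FAST b → push 35. Stack: [-5, 35]
LOAD_CONST → push 2. Stack: [-5, 35, 2]
BINARY_OP >> → 35 >> 2 = 8. Stack: [-5, 8]
BINARY_OP + → -5 + 8 = 3. Stack: [3]
STORE_FAST x → x=3. Stack: []
LOAD_FAST_LOAD_FAST a,a → push 18,18. Stack: [18, 18]
BINARY_OP ^ → 18 ^ 18 = 0. Stack: [0]
STORE_FAST n → n=0. Stack: []
LOAD_FAST n → push 0. Stack: [0]
LOAD_CONST → push 11. Stack: [0, 11]
BINARY_OP + → 0 + 11 = 11. Stack: [11]
STORE_FAST u → u=11. Stack: []
LOAD_FAST u → push 11. Stack: [11]
RETURN_VALUE → return 11.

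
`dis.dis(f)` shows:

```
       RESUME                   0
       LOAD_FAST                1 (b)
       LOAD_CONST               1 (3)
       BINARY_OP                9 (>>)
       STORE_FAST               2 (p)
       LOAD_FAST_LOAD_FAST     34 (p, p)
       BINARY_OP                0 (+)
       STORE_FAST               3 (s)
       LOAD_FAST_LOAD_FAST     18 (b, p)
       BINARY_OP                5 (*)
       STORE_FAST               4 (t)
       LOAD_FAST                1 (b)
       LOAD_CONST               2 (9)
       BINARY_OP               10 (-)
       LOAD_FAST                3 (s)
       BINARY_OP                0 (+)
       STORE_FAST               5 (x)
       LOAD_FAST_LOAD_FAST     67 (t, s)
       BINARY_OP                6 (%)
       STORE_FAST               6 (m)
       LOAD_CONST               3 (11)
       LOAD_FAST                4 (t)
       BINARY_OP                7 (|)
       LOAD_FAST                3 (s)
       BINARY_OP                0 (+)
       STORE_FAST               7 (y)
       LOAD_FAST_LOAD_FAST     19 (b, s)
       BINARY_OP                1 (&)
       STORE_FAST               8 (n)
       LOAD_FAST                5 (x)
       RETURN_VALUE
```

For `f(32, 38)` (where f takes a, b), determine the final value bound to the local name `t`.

152

LOAD_FAST b → push 38. Stack: [38]
LOAD_CONST → push 3. Stack: [38, 3]
BINARY_OP >> → 38 >> 3 = 4. Stack: [4]
STORE_FAST p → p=4. Stack: []
LOAD_FAST_LOAD_FAST p,p → push 4,4. Stack: [4, 4]
BINARY_OP + → 4 + 4 = 8. Stack: [8]
STORE_FAST s → s=8. Stack: []
LOAD_FAST_LOAD_FAST b,p → push 38,4. Stack: [38, 4]
BINARY_OP * → 38 * 4 = 152. Stack: [152]
STORE_FAST t → t=152. Stack: []
LOAD_FAST b → push 38. Stack: [38]
LOAD_CONST → push 9. Stack: [38, 9]
BINARY_OP - → 38 - 9 = 29. Stack: [29]
LOAD_FAST s → push 8. Stack: [29, 8]
BINARY_OP + → 29 + 8 = 37. Stack: [37]
STORE_FAST x → x=37. Stack: []
LOAD_FAST_LOAD_FAST t,s → push 152,8. Stack: [152, 8]
BINARY_OP % → 152 % 8 = 0. Stack: [0]
STORE_FAST m → m=0. Stack: []
LOAD_CONST → push 11. Stack: [11]
LOAD_FAST t → push 152. Stack: [11, 152]
BINARY_OP | → 11 | 152 = 155. Stack: [155]
LOAD_FAST s → push 8. Stack: [155, 8]
BINARY_OP + → 155 + 8 = 163. Stack: [163]
STORE_FAST y → y=163. Stack: []
LOAD_FAST_LOAD_FAST b,s → push 38,8. Stack: [38, 8]
BINARY_OP & → 38 & 8 = 0. Stack: [0]
STORE_FAST n → n=0. Stack: []
LOAD_FAST x → push 37. Stack: [37]
RETURN_VALUE → return 37.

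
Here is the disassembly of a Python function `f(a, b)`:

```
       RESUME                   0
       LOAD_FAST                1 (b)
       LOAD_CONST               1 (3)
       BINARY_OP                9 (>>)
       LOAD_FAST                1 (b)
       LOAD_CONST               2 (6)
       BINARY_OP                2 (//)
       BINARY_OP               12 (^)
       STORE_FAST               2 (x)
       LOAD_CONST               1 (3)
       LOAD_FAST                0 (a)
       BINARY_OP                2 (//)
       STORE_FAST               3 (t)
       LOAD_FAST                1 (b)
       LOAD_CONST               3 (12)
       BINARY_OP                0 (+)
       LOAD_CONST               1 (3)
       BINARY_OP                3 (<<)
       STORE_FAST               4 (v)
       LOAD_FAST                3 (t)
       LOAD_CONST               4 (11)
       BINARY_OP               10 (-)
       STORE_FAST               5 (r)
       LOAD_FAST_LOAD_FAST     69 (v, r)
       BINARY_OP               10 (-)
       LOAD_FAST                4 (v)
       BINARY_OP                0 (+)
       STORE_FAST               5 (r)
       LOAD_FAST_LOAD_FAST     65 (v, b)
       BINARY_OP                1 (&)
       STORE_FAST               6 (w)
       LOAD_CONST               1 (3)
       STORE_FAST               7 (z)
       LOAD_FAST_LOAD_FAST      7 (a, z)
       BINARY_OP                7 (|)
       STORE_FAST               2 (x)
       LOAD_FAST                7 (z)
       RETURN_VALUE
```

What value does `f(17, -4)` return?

3

LOAD_FAST b → push -4. Stack: [-4]
LOAD_CONST → push 3. Stack: [-4, 3]
BINARY_OP >> → -4 >> 3 = -1. Stack: [-1]
LOAD_FAST b → push -4. Stack: [-1, -4]
LOAD_CONST → push 6. Stack: [-1, -4, 6]
BINARY_OP // → -4 // 6 = -1. Stack: [-1, -1]
BINARY_OP ^ → -1 ^ -1 = 0. Stack: [0]
STORE_FAST x → x=0. Stack: []
LOAD_CONST → push 3. Stack: [3]
LOAD_FAST a → push 17. Stack: [3, 17]
BINARY_OP // → 3 // 17 = 0. Stack: [0]
STORE_FAST t → t=0. Stack: []
LOAD_FAST b → push -4. Stack: [-4]
LOAD_CONST → push 12. Stack: [-4, 12]
BINARY_OP + → -4 + 12 = 8. Stack: [8]
LOAD_CONST → push 3. Stack: [8, 3]
BINARY_OP << → 8 << 3 = 64. Stack: [64]
STORE_FAST v → v=64. Stack: []
LOAD_FAST t → push 0. Stack: [0]
LOAD_CONST → push 11. Stack: [0, 11]
BINARY_OP - → 0 - 11 = -11. Stack: [-11]
STORE_FAST r → r=-11. Stack: []
LOAD_FAST_LOAD_FAST v,r → push 64,-11. Stack: [64, -11]
BINARY_OP - → 64 - -11 = 75. Stack: [75]
LOAD_FAST v → push 64. Stack: [75, 64]
BINARY_OP + → 75 + 64 = 139. Stack: [139]
STORE_FAST r → r=139. Stack: []
LOAD_FAST_LOAD_FAST v,b → push 64,-4. Stack: [64, -4]
BINARY_OP & → 64 & -4 = 64. Stack: [64]
STORE_FAST w → w=64. Stack: []
LOAD_CONST → push 3. Stack: [3]
STORE_FAST z → z=3. Stack: []
LOAD_FAST_LOAD_FAST a,z → push 17,3. Stack: [17, 3]
BINARY_OP | → 17 | 3 = 19. Stack: [19]
STORE_FAST x → x=19. Stack: []
LOAD_FAST z → push 3. Stack: [3]
RETURN_VALUE → return 3.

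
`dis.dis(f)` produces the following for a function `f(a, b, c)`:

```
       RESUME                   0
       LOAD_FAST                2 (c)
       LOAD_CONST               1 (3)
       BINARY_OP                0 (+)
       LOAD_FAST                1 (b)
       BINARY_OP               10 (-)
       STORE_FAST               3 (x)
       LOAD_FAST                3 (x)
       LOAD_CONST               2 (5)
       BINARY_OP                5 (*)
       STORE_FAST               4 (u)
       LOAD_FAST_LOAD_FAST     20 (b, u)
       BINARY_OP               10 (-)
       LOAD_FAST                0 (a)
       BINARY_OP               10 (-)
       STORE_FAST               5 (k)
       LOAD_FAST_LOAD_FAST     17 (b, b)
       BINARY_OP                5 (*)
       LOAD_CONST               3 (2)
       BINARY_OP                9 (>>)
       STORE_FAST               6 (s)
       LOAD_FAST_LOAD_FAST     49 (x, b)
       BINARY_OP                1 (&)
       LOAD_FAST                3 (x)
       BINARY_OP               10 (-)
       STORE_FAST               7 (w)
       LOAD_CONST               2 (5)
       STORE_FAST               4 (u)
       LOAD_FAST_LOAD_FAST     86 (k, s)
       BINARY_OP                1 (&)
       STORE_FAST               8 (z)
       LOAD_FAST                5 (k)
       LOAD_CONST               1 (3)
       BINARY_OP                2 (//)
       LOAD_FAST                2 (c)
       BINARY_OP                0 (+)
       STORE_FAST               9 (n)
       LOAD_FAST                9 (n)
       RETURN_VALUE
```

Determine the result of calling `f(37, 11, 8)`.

LOAD_FAST c → push 8. Stack: [8]
LOAD_CONST → push 3. Stack: [8, 3]
BINARY_OP + → 8 + 3 = 11. Stack: [11]
LOAD_FAST b → push 11. Stack: [11, 11]
BINARY_OP - → 11 - 11 = 0. Stack: [0]
STORE_FAST x → x=0. Stack: []
LOAD_FAST x → push 0. Stack: [0]
LOAD_CONST → push 5. Stack: [0, 5]
BINARY_OP * → 0 * 5 = 0. Stack: [0]
STORE_FAST u → u=0. Stack: []
LOAD_FAST_LOAD_FAST b,u → push 11,0. Stack: [11, 0]
BINARY_OP - → 11 - 0 = 11. Stack: [11]
LOAD_FAST a → push 37. Stack: [11, 37]
BINARY_OP - → 11 - 37 = -26. Stack: [-26]
STORE_FAST k → k=-26. Stack: []
LOAD_FAST_LOAD_FAST b,b → push 11,11. Stack: [11, 11]
BINARY_OP * → 11 * 11 = 121. Stack: [121]
LOAD_CONST → push 2. Stack: [121, 2]
BINARY_OP >> → 121 >> 2 = 30. Stack: [30]
STORE_FAST s → s=30. Stack: []
LOAD_FAST_LOAD_FAST x,b → push 0,11. Stack: [0, 11]
BINARY_OP & → 0 & 11 = 0. Stack: [0]
LOAD_FAST x → push 0. Stack: [0, 0]
BINARY_OP - → 0 - 0 = 0. Stack: [0]
STORE_FAST w → w=0. Stack: []
LOAD_CONST → push 5. Stack: [5]
STORE_FAST u → u=5. Stack: []
LOAD_FAST_LOAD_FAST k,s → push -26,30. Stack: [-26, 30]
BINARY_OP & → -26 & 30 = 6. Stack: [6]
STORE_FAST z → z=6. Stack: []
LOAD_FAST k → push -26. Stack: [-26]
LOAD_CONST → push 3. Stack: [-26, 3]
BINARY_OP // → -26 // 3 = -9. Stack: [-9]
LOAD_FAST c → push 8. Stack: [-9, 8]
BINARY_OP + → -9 + 8 = -1. Stack: [-1]
STORE_FAST n → n=-1. Stack: []
LOAD_FAST n → push -1. Stack: [-1]
RETURN_VALUE → return -1.

-1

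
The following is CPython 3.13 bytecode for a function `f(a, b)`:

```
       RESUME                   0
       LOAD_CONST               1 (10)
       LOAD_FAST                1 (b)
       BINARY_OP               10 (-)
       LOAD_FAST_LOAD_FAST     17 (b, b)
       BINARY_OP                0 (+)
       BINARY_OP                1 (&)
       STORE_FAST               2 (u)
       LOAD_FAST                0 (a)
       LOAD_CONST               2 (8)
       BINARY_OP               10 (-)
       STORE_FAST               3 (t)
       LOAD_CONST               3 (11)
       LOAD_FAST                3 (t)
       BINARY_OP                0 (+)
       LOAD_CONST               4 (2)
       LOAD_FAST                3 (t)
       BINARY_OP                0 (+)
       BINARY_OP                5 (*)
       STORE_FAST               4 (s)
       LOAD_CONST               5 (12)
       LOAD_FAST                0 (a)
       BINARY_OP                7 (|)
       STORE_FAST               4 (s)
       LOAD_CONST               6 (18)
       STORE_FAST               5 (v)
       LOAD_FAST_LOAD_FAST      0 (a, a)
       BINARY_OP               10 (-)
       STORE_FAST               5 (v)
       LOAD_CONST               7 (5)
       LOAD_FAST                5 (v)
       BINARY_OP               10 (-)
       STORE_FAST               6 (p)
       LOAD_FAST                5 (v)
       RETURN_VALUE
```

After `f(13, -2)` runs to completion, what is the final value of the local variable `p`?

LOAD_CONST → push 10. Stack: [10]
LOAD_FAST b → push -2. Stack: [10, -2]
BINARY_OP - → 10 - -2 = 12. Stack: [12]
LOAD_FAST_LOAD_FAST b,b → push -2,-2. Stack: [12, -2, -2]
BINARY_OP + → -2 + -2 = -4. Stack: [12, -4]
BINARY_OP & → 12 & -4 = 12. Stack: [12]
STORE_FAST u → u=12. Stack: []
LOAD_FAST a → push 13. Stack: [13]
LOAD_CONST → push 8. Stack: [13, 8]
BINARY_OP - → 13 - 8 = 5. Stack: [5]
STORE_FAST t → t=5. Stack: []
LOAD_CONST → push 11. Stack: [11]
LOAD_FAST t → push 5. Stack: [11, 5]
BINARY_OP + → 11 + 5 = 16. Stack: [16]
LOAD_CONST → push 2. Stack: [16, 2]
LOAD_FAST t → push 5. Stack: [16, 2, 5]
BINARY_OP + → 2 + 5 = 7. Stack: [16, 7]
BINARY_OP * → 16 * 7 = 112. Stack: [112]
STORE_FAST s → s=112. Stack: []
LOAD_CONST → push 12. Stack: [12]
LOAD_FAST a → push 13. Stack: [12, 13]
BINARY_OP | → 12 | 13 = 13. Stack: [13]
STORE_FAST s → s=13. Stack: []
LOAD_CONST → push 18. Stack: [18]
STORE_FAST v → v=18. Stack: []
LOAD_FAST_LOAD_FAST a,a → push 13,13. Stack: [13, 13]
BINARY_OP - → 13 - 13 = 0. Stack: [0]
STORE_FAST v → v=0. Stack: []
LOAD_CONST → push 5. Stack: [5]
LOAD_FAST v → push 0. Stack: [5, 0]
BINARY_OP - → 5 - 0 = 5. Stack: [5]
STORE_FAST p → p=5. Stack: []
LOAD_FAST v → push 0. Stack: [0]
RETURN_VALUE → return 0.

5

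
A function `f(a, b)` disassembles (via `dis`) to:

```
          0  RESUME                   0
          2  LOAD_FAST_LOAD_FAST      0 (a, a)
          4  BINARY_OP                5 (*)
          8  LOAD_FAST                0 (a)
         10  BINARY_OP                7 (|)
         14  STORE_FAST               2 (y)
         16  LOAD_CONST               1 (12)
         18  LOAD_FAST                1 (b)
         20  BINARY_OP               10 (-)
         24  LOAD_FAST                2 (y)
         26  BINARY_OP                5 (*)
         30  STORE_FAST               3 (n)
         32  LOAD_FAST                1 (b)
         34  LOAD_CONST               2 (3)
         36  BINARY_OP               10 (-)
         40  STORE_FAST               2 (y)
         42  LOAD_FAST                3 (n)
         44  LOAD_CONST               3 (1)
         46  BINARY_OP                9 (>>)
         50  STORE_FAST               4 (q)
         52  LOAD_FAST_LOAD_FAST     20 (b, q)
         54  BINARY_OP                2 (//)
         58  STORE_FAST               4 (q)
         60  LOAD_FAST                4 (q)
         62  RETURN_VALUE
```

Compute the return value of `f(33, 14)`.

-1

LOAD_FAST_LOAD_FAST a,a → push 33,33. Stack: [33, 33]
BINARY_OP * → 33 * 33 = 1089. Stack: [1089]
LOAD_FAST a → push 33. Stack: [1089, 33]
BINARY_OP | → 1089 | 33 = 1121. Stack: [1121]
STORE_FAST y → y=1121. Stack: []
LOAD_CONST → push 12. Stack: [12]
LOAD_FAST b → push 14. Stack: [12, 14]
BINARY_OP - → 12 - 14 = -2. Stack: [-2]
LOAD_FAST y → push 1121. Stack: [-2, 1121]
BINARY_OP * → -2 * 1121 = -2242. Stack: [-2242]
STORE_FAST n → n=-2242. Stack: []
LOAD_FAST b → push 14. Stack: [14]
LOAD_CONST → push 3. Stack: [14, 3]
BINARY_OP - → 14 - 3 = 11. Stack: [11]
STORE_FAST y → y=11. Stack: []
LOAD_FAST n → push -2242. Stack: [-2242]
LOAD_CONST → push 1. Stack: [-2242, 1]
BINARY_OP >> → -2242 >> 1 = -1121. Stack: [-1121]
STORE_FAST q → q=-1121. Stack: []
LOAD_FAST_LOAD_FAST b,q → push 14,-1121. Stack: [14, -1121]
BINARY_OP // → 14 // -1121 = -1. Stack: [-1]
STORE_FAST q → q=-1. Stack: []
LOAD_FAST q → push -1. Stack: [-1]
RETURN_VALUE → return -1.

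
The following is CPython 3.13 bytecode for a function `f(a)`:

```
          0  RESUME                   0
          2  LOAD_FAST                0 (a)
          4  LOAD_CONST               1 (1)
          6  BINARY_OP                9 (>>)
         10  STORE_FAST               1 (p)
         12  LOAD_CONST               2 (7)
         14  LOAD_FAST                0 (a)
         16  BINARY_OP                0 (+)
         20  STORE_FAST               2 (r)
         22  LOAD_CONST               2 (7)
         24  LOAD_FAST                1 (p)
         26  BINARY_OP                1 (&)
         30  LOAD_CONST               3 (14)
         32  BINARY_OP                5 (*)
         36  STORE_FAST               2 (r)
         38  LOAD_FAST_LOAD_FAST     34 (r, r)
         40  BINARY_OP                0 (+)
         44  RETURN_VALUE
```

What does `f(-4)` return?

LOAD_FAST a → push -4. Stack: [-4]
LOAD_CONST → push 1. Stack: [-4, 1]
BINARY_OP >> → -4 >> 1 = -2. Stack: [-2]
STORE_FAST p → p=-2. Stack: []
LOAD_CONST → push 7. Stack: [7]
LOAD_FAST a → push -4. Stack: [7, -4]
BINARY_OP + → 7 + -4 = 3. Stack: [3]
STORE_FAST r → r=3. Stack: []
LOAD_CONST → push 7. Stack: [7]
LOAD_FAST p → push -2. Stack: [7, -2]
BINARY_OP & → 7 & -2 = 6. Stack: [6]
LOAD_CONST → push 14. Stack: [6, 14]
BINARY_OP * → 6 * 14 = 84. Stack: [84]
STORE_FAST r → r=84. Stack: []
LOAD_FAST_LOAD_FAST r,r → push 84,84. Stack: [84, 84]
BINARY_OP + → 84 + 84 = 168. Stack: [168]
RETURN_VALUE → return 168.

168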